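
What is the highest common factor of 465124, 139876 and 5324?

484

gcd(465124, 139876): 465124 = 3·139876 + 45496; 139876 = 3·45496 + 3388; 45496 = 13·3388 + 1452; 3388 = 2·1452 + 484; 1452 = 3·484 + 0 → 484
gcd(484, 5324): 5324 = 11·484 + 0 → 484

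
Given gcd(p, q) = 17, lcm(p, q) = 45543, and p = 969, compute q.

799

Using pq = gcd(p,q)·lcm(p,q) = 17·45543 = 774231, we get q = 774231/969 = 799.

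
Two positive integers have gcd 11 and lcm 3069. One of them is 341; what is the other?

a·b = gcd·lcm = 11·3069 = 33759, so b = 33759/341 = 99.

99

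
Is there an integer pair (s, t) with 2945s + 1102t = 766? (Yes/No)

No

gcd(2945, 1102): 2945 = 2·1102 + 741; 1102 = 1·741 + 361; 741 = 2·361 + 19; 361 = 19·19 + 0 → 19
19 does not divide 766, so a solution does not exist.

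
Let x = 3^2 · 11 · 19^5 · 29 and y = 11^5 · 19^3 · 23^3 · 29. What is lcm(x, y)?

1266354931470743763

max exponent per prime: 3^2 · 11^5 · 19^5 · 23^3 · 29 = 1266354931470743763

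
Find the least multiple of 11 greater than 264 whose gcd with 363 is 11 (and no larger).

363 = 11·33. Any t with gcd(t, 363) = 11 is a multiple of 11, say 11s, with s coprime to 33.
Need s > 264/11, so s ≥ 25. First s ≥ 25 with gcd(s, 33) = 1 is s = 25. Thus t = 11·25 = 275.

275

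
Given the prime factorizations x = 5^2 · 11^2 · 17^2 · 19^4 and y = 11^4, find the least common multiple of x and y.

max exponent per prime: 5^2 · 11^4 · 17^2 · 19^4 = 13785515023225

13785515023225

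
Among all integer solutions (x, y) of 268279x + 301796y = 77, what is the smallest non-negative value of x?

18999

gcd(268279, 301796) = 11 (Euclid: 301796 = 1·268279 + 33517; 268279 = 8·33517 + 143; 33517 = 234·143 + 55; 143 = 2·55 + 33; 55 = 1·33 + 22; 33 = 1·22 + 11; 22 = 2·11 + 0), and 11 | 77.
Extended Euclid: 268279·(10553) + 301796·(-9381) = 11. Scale by 7: x₀ = 73871.
General solution x = x₀ + 27436t; reducing mod 27436 gives x = 18999 (and y = -16889).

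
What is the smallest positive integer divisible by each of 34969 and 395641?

34969 = 11² · 17²; 395641 = 17² · 37²
max exponents: 11² · 17² · 37² = 47872561

47872561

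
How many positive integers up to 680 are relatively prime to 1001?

Prime factors of 1001: 7, 11, 13. Count integers ≤ 680 divisible by none of them.
By inclusion–exclusion: 680 − ⌊680/7⌋ − ⌊680/11⌋ − ⌊680/13⌋ + ⌊680/77⌋ + ⌊680/91⌋ + ⌊680/143⌋ − ⌊680/1001⌋ = 489.

489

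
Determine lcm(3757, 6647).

gcd first: 6647 = 1·3757 + 2890; 3757 = 1·2890 + 867; 2890 = 3·867 + 289; 867 = 3·289 + 0 → gcd = 289
lcm = 3757·6647/gcd = 24972779/289 = 86411

86411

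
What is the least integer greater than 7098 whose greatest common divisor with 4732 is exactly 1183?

4732 = 1183·4. Any t with gcd(t, 4732) = 1183 is a multiple of 1183, say 1183s, with s coprime to 4.
Need s > 7098/1183, so s ≥ 7. First s ≥ 7 with gcd(s, 4) = 1 is s = 7. Thus t = 1183·7 = 8281.

8281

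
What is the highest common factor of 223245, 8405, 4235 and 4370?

gcd(223245, 8405): 223245 = 26·8405 + 4715; 8405 = 1·4715 + 3690; 4715 = 1·3690 + 1025; 3690 = 3·1025 + 615; 1025 = 1·615 + 410; 615 = 1·410 + 205; 410 = 2·205 + 0 → 205
gcd(205, 4235): 4235 = 20·205 + 135; 205 = 1·135 + 70; 135 = 1·70 + 65; 70 = 1·65 + 5; 65 = 13·5 + 0 → 5
gcd(5, 4370): 4370 = 874·5 + 0 → 5

5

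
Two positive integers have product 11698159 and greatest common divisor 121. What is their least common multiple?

For any two positive integers, gcd × lcm equals their product. Hence lcm = 11698159 / 121 = 96679.

96679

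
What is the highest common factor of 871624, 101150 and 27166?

871624 = 2³ · 13 · 17² · 29; 101150 = 2 · 5² · 7 · 17²; 27166 = 2 · 17² · 47
gcd takes min exponent of each prime: 2 · 17² = 578

578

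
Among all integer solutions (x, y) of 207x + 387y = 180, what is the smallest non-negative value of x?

42

Euclid: 387 = 1·207 + 180; 207 = 1·180 + 27; 180 = 6·27 + 18; 27 = 1·18 + 9; 18 = 2·9 + 0 → gcd = 9; 180 = 9·20.
Back-substitution yields 207·(15) + 387·(-8) = 9, so one solution is x = 15·20 = 300, y = -8·20 = -160.
Solutions in x differ by 387/9 = 43; the one in [0, 43) is 300 mod 43 = 42.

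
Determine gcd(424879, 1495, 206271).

424879 = 7² · 13 · 23 · 29; 1495 = 5 · 13 · 23; 206271 = 3² · 13 · 41 · 43
gcd takes min exponent of each prime: 13 = 13

13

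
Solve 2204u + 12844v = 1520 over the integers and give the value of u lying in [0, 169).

24

Reduce mod 12844: 2204u ≡ 1520 (mod 12844). With g = gcd(2204, 12844) = 76 dividing 1520, divide through: 29u ≡ 20 (mod 169).
Since gcd(29, 169) = 1, u ≡ 20·(29)⁻¹ ≡ 24 (mod 169). Smallest non-negative: 24.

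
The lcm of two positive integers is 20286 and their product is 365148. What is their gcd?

gcd·lcm = product, so gcd = 365148/20286 = 18.

18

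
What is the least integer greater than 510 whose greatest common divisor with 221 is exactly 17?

gcd(t, 221) = 17 forces 17 | t; write t = 17s. Then gcd(17s, 17·13) = 17·gcd(s, 13), so need gcd(s, 13) = 1.
17s > 510 gives s ≥ 31. The least s ≥ 31 coprime to 13 is 31, so t = 17·31 = 527.

527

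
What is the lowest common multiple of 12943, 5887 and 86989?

lcm(12943, 5887) = 12943·5887/gcd = 76195441/7 = 10885063
lcm(10885063, 86989) = 10885063·86989/gcd = 946880745307/301 = 3145783207

3145783207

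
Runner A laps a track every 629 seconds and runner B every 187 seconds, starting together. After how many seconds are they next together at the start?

6919

629 = 17 · 37; 187 = 11 · 17
max exponents: 11 · 17 · 37 = 6919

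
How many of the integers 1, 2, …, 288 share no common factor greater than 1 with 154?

154 = 2·7·11. Inclusion–exclusion on these primes:
288 − ⌊288/2⌋ − ⌊288/7⌋ − ⌊288/11⌋ + ⌊288/14⌋ + ⌊288/22⌋ + ⌊288/77⌋ − ⌊288/154⌋ = 112

112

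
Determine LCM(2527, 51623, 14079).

1084083

lcm(2527, 51623) = 2527·51623/gcd = 130451321/361 = 361361
lcm(361361, 14079) = 361361·14079/gcd = 5087601519/4693 = 1084083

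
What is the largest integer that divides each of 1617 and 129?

3

1617 = 3 · 7² · 11
129 = 3 · 43
Common: 3 = 3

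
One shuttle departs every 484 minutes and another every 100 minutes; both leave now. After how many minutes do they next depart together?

12100

gcd first: 484 = 4·100 + 84; 100 = 1·84 + 16; 84 = 5·16 + 4; 16 = 4·4 + 0 → gcd = 4
lcm = 484·100/gcd = 48400/4 = 12100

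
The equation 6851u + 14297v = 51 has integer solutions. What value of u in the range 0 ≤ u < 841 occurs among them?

Euclid: 14297 = 2·6851 + 595; 6851 = 11·595 + 306; 595 = 1·306 + 289; 306 = 1·289 + 17; 289 = 17·17 + 0 → gcd = 17; 51 = 17·3.
Back-substitution yields 6851·(48) + 14297·(-23) = 17, so one solution is u = 48·3 = 144, v = -23·3 = -69.
Solutions in u differ by 14297/17 = 841; the one in [0, 841) is 144 mod 841 = 144.

144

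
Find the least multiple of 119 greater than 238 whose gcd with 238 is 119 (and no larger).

357

gcd(x, 238) = 119 forces 119 | x; write x = 119s. Then gcd(119s, 119·2) = 119·gcd(s, 2), so need gcd(s, 2) = 1.
119s > 238 gives s ≥ 3. The least s ≥ 3 coprime to 2 is 3, so x = 119·3 = 357.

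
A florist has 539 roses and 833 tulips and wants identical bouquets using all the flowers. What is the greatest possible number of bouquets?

49

Euclid: 833 = 1·539 + 294; 539 = 1·294 + 245; 294 = 1·245 + 49; 245 = 5·49 + 0. Last nonzero remainder: 49.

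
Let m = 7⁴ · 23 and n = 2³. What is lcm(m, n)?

max exponent per prime: 2³ · 7⁴ · 23 = 441784

441784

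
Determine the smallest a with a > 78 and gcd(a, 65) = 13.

gcd(a, 65) = 13 forces 13 | a; write a = 13s. Then gcd(13s, 13·5) = 13·gcd(s, 5), so need gcd(s, 5) = 1.
13s > 78 gives s ≥ 7. The least s ≥ 7 coprime to 5 is 7, so a = 13·7 = 91.

91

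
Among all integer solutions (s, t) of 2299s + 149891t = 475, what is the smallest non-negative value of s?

gcd(2299, 149891) = 19 (Euclid: 149891 = 65·2299 + 456; 2299 = 5·456 + 19; 456 = 24·19 + 0), and 19 | 475.
Extended Euclid: 2299·(326) + 149891·(-5) = 19. Scale by 25: s₀ = 8150.
General solution s = s₀ + 7889k; reducing mod 7889 gives s = 261 (and t = -4).

261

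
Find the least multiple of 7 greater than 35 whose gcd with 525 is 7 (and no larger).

49

Multiples of 7 above 35: 7·6, 7·7, … . Need the cofactor coprime to 525/7 = 75.
Checking s = 6, 7, … the first with gcd(s, 75) = 1 is s = 7, giving 49.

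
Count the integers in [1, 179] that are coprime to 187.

153

187 = 11·17. Inclusion–exclusion on these primes:
179 − ⌊179/11⌋ − ⌊179/17⌋ + ⌊179/187⌋ = 153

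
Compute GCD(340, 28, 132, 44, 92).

340 = 2² · 5 · 17; 28 = 2² · 7; 132 = 2² · 3 · 11; 44 = 2² · 11; 92 = 2² · 23
gcd takes min exponent of each prime: 2² = 4

4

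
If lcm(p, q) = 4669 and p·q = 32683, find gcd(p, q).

From gcd × lcm = pq: gcd = 32683 / 4669 = 7.

7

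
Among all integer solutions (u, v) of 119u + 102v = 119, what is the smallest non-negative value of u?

Euclid: 119 = 1·102 + 17; 102 = 6·17 + 0 → gcd = 17; 119 = 17·7.
Back-substitution yields 119·(1) + 102·(-1) = 17, so one solution is u = 1·7 = 7, v = -1·7 = -7.
Solutions in u differ by 102/17 = 6; the one in [0, 6) is 7 mod 6 = 1.

1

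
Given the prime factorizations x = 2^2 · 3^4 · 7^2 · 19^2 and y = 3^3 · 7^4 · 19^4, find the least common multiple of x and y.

max exponent per prime: 2^2 · 3^4 · 7^4 · 19^4 = 101379833604

101379833604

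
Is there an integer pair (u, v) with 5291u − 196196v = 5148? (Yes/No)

Yes

By Bézout, 5291u − 196196v = 5148 has integer solutions iff gcd(5291, 196196) | 5148.
Euclid: 196196 = 37·5291 + 429; 5291 = 12·429 + 143; 429 = 3·143 + 0. gcd = 143; 5148 mod 143 = 0. Yes.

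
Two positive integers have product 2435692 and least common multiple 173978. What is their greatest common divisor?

14

From gcd × lcm = uv: gcd = 2435692 / 173978 = 14.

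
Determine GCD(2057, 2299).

121

Euclid: 2299 = 1·2057 + 242; 2057 = 8·242 + 121; 242 = 2·121 + 0. Last nonzero remainder: 121.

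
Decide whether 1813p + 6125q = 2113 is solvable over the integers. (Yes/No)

By Bézout, 1813p + 6125q = 2113 has integer solutions iff gcd(1813, 6125) | 2113.
Euclid: 6125 = 3·1813 + 686; 1813 = 2·686 + 441; 686 = 1·441 + 245; 441 = 1·245 + 196; 245 = 1·196 + 49; 196 = 4·49 + 0. gcd = 49; 2113 mod 49 = 6. No.

No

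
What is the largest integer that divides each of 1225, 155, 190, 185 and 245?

gcd(1225, 155): 1225 = 7·155 + 140; 155 = 1·140 + 15; 140 = 9·15 + 5; 15 = 3·5 + 0 → 5
gcd(5, 190): 190 = 38·5 + 0 → 5
gcd(5, 185): 185 = 37·5 + 0 → 5
gcd(5, 245): 245 = 49·5 + 0 → 5

5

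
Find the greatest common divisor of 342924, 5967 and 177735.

gcd(342924, 5967): 342924 = 57·5967 + 2805; 5967 = 2·2805 + 357; 2805 = 7·357 + 306; 357 = 1·306 + 51; 306 = 6·51 + 0 → 51
gcd(51, 177735): 177735 = 3485·51 + 0 → 51

51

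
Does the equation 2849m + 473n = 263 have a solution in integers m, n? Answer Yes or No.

No

By Bézout, 2849m + 473n = 263 has integer solutions iff gcd(2849, 473) | 263.
Euclid: 2849 = 6·473 + 11; 473 = 43·11 + 0. gcd = 11; 263 mod 11 = 10. No.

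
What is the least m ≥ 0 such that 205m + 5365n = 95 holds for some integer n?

236

gcd(205, 5365) = 5 (Euclid: 5365 = 26·205 + 35; 205 = 5·35 + 30; 35 = 1·30 + 5; 30 = 6·5 + 0), and 5 | 95.
Extended Euclid: 205·(-157) + 5365·(6) = 5. Scale by 19: m₀ = -2983.
General solution m = m₀ + 1073t; reducing mod 1073 gives m = 236 (and n = -9).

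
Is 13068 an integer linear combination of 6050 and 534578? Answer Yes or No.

By Bézout, 6050x − 534578y = 13068 has integer solutions iff gcd(6050, 534578) | 13068.
Euclid: 534578 = 88·6050 + 2178; 6050 = 2·2178 + 1694; 2178 = 1·1694 + 484; 1694 = 3·484 + 242; 484 = 2·242 + 0. gcd = 242; 13068 mod 242 = 0. Yes.

Yes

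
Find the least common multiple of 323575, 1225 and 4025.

52095575

323575 = 5² · 7 · 43²; 1225 = 5² · 7²; 4025 = 5² · 7 · 23
lcm takes max exponent of each prime: 5² · 7² · 23 · 43² = 52095575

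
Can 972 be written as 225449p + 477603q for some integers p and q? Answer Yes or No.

No

gcd(225449, 477603): 477603 = 2·225449 + 26705; 225449 = 8·26705 + 11809; 26705 = 2·11809 + 3087; 11809 = 3·3087 + 2548; 3087 = 1·2548 + 539; 2548 = 4·539 + 392; 539 = 1·392 + 147; 392 = 2·147 + 98; 147 = 1·98 + 49; 98 = 2·49 + 0 → 49
49 does not divide 972, so a solution does not exist.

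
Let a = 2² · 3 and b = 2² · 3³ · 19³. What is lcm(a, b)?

740772

max exponent per prime: 2² · 3³ · 19³ = 740772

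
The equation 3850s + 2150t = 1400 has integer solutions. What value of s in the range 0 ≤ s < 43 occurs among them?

Euclid: 3850 = 1·2150 + 1700; 2150 = 1·1700 + 450; 1700 = 3·450 + 350; 450 = 1·350 + 100; 350 = 3·100 + 50; 100 = 2·50 + 0 → gcd = 50; 1400 = 50·28.
Back-substitution yields 3850·(19) + 2150·(-34) = 50, so one solution is s = 19·28 = 532, t = -34·28 = -952.
Solutions in s differ by 2150/50 = 43; the one in [0, 43) is 532 mod 43 = 16.

16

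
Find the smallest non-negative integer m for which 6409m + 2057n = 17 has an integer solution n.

26

gcd(6409, 2057) = 17 (Euclid: 6409 = 3·2057 + 238; 2057 = 8·238 + 153; 238 = 1·153 + 85; 153 = 1·85 + 68; 85 = 1·68 + 17; 68 = 4·17 + 0), and 17 | 17.
Extended Euclid: 6409·(26) + 2057·(-81) = 17. Scale by 1: m₀ = 26.
General solution m = m₀ + 121t; reducing mod 121 gives m = 26 (and n = -81).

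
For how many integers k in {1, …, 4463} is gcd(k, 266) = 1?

Prime factors of 266: 2, 7, 19. Count integers ≤ 4463 divisible by none of them.
By inclusion–exclusion: 4463 − ⌊4463/2⌋ − ⌊4463/7⌋ − ⌊4463/19⌋ + ⌊4463/14⌋ + ⌊4463/38⌋ + ⌊4463/133⌋ − ⌊4463/266⌋ = 1813.

1813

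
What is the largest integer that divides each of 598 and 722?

2

Euclid: 722 = 1·598 + 124; 598 = 4·124 + 102; 124 = 1·102 + 22; 102 = 4·22 + 14; 22 = 1·14 + 8; 14 = 1·8 + 6; 8 = 1·6 + 2; 6 = 3·2 + 0. Last nonzero remainder: 2.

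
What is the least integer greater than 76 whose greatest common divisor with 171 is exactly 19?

Multiples of 19 above 76: 19·5, 19·6, … . Need the cofactor coprime to 171/19 = 9.
Checking s = 5, 6, … the first with gcd(s, 9) = 1 is s = 5, giving 95.

95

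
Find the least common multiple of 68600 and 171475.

470527400

gcd first: 171475 = 2·68600 + 34275; 68600 = 2·34275 + 50; 34275 = 685·50 + 25; 50 = 2·25 + 0 → gcd = 25
lcm = 68600·171475/gcd = 11763185000/25 = 470527400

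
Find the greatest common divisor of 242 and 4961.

121

242 = 2 · 11²
4961 = 11² · 41
Common: 11² = 121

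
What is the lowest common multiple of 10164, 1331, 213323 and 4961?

10164 = 2² · 3 · 7 · 11²; 1331 = 11³; 213323 = 11² · 41 · 43; 4961 = 11² · 41
lcm takes max exponent of each prime: 2² · 3 · 7 · 11³ · 41 · 43 = 197110452

197110452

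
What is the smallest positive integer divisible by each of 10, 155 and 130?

10 = 2 · 5; 155 = 5 · 31; 130 = 2 · 5 · 13
lcm takes max exponent of each prime: 2 · 5 · 13 · 31 = 4030

4030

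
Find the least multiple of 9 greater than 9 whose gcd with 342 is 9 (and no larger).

27

gcd(k, 342) = 9 forces 9 | k; write k = 9s. Then gcd(9s, 9·38) = 9·gcd(s, 38), so need gcd(s, 38) = 1.
9s > 9 gives s ≥ 2. The least s ≥ 2 coprime to 38 is 3, so k = 9·3 = 27.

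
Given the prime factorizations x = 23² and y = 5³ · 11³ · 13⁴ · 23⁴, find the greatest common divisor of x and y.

529

min exponent per shared prime: 23² = 529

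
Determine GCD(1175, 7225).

25

1175 = 5² · 47
7225 = 5² · 17²
Common: 5² = 25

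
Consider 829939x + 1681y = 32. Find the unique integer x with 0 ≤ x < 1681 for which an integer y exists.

Euclid: 829939 = 493·1681 + 1206; 1681 = 1·1206 + 475; 1206 = 2·475 + 256; 475 = 1·256 + 219; 256 = 1·219 + 37; 219 = 5·37 + 34; 37 = 1·34 + 3; 34 = 11·3 + 1; 3 = 3·1 + 0 → gcd = 1; 32 = 1·32.
Back-substitution yields 829939·(-545) + 1681·(269076) = 1, so one solution is x = -545·32 = -17440, y = 269076·32 = 8610432.
Solutions in x differ by 1681/1 = 1681; the one in [0, 1681) is -17440 mod 1681 = 1051.

1051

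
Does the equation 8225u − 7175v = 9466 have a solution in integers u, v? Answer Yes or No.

No

By Bézout, 8225u − 7175v = 9466 has integer solutions iff gcd(8225, 7175) | 9466.
Euclid: 8225 = 1·7175 + 1050; 7175 = 6·1050 + 875; 1050 = 1·875 + 175; 875 = 5·175 + 0. gcd = 175; 9466 mod 175 = 16. No.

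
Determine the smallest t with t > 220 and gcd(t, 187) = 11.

231

187 = 11·17. Any t with gcd(t, 187) = 11 is a multiple of 11, say 11s, with s coprime to 17.
Need s > 220/11, so s ≥ 21. First s ≥ 21 with gcd(s, 17) = 1 is s = 21. Thus t = 11·21 = 231.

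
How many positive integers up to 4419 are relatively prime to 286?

Prime factors of 286: 2, 11, 13. Count integers ≤ 4419 divisible by none of them.
By inclusion–exclusion: 4419 − ⌊4419/2⌋ − ⌊4419/11⌋ − ⌊4419/13⌋ + ⌊4419/22⌋ + ⌊4419/26⌋ + ⌊4419/143⌋ − ⌊4419/286⌋ = 1854.

1854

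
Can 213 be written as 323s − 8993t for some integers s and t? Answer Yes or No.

gcd(323, 8993): 8993 = 27·323 + 272; 323 = 1·272 + 51; 272 = 5·51 + 17; 51 = 3·17 + 0 → 17
17 does not divide 213, so a solution does not exist.

No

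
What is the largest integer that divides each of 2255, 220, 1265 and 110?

55

gcd(2255, 220): 2255 = 10·220 + 55; 220 = 4·55 + 0 → 55
gcd(55, 1265): 1265 = 23·55 + 0 → 55
gcd(55, 110): 110 = 2·55 + 0 → 55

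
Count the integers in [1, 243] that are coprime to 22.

111

Prime factors of 22: 2, 11. Count integers ≤ 243 divisible by none of them.
By inclusion–exclusion: 243 − ⌊243/2⌋ − ⌊243/11⌋ + ⌊243/22⌋ = 111.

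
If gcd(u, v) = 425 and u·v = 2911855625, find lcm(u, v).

6851425

For any two positive integers, gcd × lcm equals their product. Hence lcm = 2911855625 / 425 = 6851425.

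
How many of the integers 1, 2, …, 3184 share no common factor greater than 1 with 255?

Prime factors of 255: 3, 5, 17. Count integers ≤ 3184 divisible by none of them.
By inclusion–exclusion: 3184 − ⌊3184/3⌋ − ⌊3184/5⌋ − ⌊3184/17⌋ + ⌊3184/15⌋ + ⌊3184/51⌋ + ⌊3184/85⌋ − ⌊3184/255⌋ = 1599.

1599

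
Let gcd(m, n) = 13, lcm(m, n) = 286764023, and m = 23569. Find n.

158171

m·n = gcd·lcm = 13·286764023 = 3727932299, so n = 3727932299/23569 = 158171.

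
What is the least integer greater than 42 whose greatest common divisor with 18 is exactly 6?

gcd(x, 18) = 6 forces 6 | x; write x = 6s. Then gcd(6s, 6·3) = 6·gcd(s, 3), so need gcd(s, 3) = 1.
6s > 42 gives s ≥ 8. The least s ≥ 8 coprime to 3 is 8, so x = 6·8 = 48.

48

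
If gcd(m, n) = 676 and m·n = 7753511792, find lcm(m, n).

Since gcd(m,n)·lcm(m,n) = mn, lcm = 7753511792/676 = 11469692.

11469692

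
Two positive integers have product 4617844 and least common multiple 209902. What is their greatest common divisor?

22

gcd·lcm = product, so gcd = 4617844/209902 = 22.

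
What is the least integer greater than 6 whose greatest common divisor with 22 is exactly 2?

8

22 = 2·11. Any t with gcd(t, 22) = 2 is a multiple of 2, say 2s, with s coprime to 11.
Need s > 6/2, so s ≥ 4. First s ≥ 4 with gcd(s, 11) = 1 is s = 4. Thus t = 2·4 = 8.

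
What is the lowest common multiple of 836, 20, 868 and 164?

37189460

lcm(836, 20) = 836·20/gcd = 16720/4 = 4180
lcm(4180, 868) = 4180·868/gcd = 3628240/4 = 907060
lcm(907060, 164) = 907060·164/gcd = 148757840/4 = 37189460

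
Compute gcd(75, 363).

Euclid: 363 = 4·75 + 63; 75 = 1·63 + 12; 63 = 5·12 + 3; 12 = 4·3 + 0. Last nonzero remainder: 3.

3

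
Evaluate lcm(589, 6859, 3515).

39336365

589 = 19 · 31; 6859 = 19³; 3515 = 5 · 19 · 37
lcm takes max exponent of each prime: 5 · 19³ · 31 · 37 = 39336365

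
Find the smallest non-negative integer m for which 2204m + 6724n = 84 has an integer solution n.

418

gcd(2204, 6724) = 4 (Euclid: 6724 = 3·2204 + 112; 2204 = 19·112 + 76; 112 = 1·76 + 36; 76 = 2·36 + 4; 36 = 9·4 + 0), and 4 | 84.
Extended Euclid: 2204·(180) + 6724·(-59) = 4. Scale by 21: m₀ = 3780.
General solution m = m₀ + 1681t; reducing mod 1681 gives m = 418 (and n = -137).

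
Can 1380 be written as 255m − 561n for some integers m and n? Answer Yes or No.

gcd(255, 561): 561 = 2·255 + 51; 255 = 5·51 + 0 → 51
51 does not divide 1380, so a solution does not exist.

No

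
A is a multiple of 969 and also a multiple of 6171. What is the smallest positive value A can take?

117249

gcd first: 6171 = 6·969 + 357; 969 = 2·357 + 255; 357 = 1·255 + 102; 255 = 2·102 + 51; 102 = 2·51 + 0 → gcd = 51
lcm = 969·6171/gcd = 5979699/51 = 117249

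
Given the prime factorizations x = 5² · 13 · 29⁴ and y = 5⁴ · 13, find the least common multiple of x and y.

max exponent per prime: 5⁴ · 13 · 29⁴ = 5746658125

5746658125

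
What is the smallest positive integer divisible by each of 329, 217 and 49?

71393

329 = 7 · 47; 217 = 7 · 31; 49 = 7²
lcm takes max exponent of each prime: 7² · 31 · 47 = 71393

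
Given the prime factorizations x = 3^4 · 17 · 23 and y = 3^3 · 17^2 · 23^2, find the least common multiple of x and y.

12383361

max exponent per prime: 3^4 · 17^2 · 23^2 = 12383361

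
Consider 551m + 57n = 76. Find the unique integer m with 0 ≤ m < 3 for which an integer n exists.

2

Euclid: 551 = 9·57 + 38; 57 = 1·38 + 19; 38 = 2·19 + 0 → gcd = 19; 76 = 19·4.
Back-substitution yields 551·(-1) + 57·(10) = 19, so one solution is m = -1·4 = -4, n = 10·4 = 40.
Solutions in m differ by 57/19 = 3; the one in [0, 3) is -4 mod 3 = 2.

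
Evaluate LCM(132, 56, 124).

132 = 2² · 3 · 11; 56 = 2³ · 7; 124 = 2² · 31
lcm takes max exponent of each prime: 2³ · 3 · 7 · 11 · 31 = 57288

57288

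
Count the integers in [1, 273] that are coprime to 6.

91

Prime factors of 6: 2, 3. Count integers ≤ 273 divisible by none of them.
By inclusion–exclusion: 273 − ⌊273/2⌋ − ⌊273/3⌋ + ⌊273/6⌋ = 91.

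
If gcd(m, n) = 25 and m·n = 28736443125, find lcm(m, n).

1149457725

For any two positive integers, gcd × lcm equals their product. Hence lcm = 28736443125 / 25 = 1149457725.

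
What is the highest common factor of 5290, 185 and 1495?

gcd(5290, 185): 5290 = 28·185 + 110; 185 = 1·110 + 75; 110 = 1·75 + 35; 75 = 2·35 + 5; 35 = 7·5 + 0 → 5
gcd(5, 1495): 1495 = 299·5 + 0 → 5

5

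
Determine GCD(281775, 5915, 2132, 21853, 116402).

13

gcd(281775, 5915): 281775 = 47·5915 + 3770; 5915 = 1·3770 + 2145; 3770 = 1·2145 + 1625; 2145 = 1·1625 + 520; 1625 = 3·520 + 65; 520 = 8·65 + 0 → 65
gcd(65, 2132): 2132 = 32·65 + 52; 65 = 1·52 + 13; 52 = 4·13 + 0 → 13
gcd(13, 21853): 21853 = 1681·13 + 0 → 13
gcd(13, 116402): 116402 = 8954·13 + 0 → 13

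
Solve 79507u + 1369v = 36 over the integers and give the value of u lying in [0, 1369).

1252

Reduce mod 1369: 79507u ≡ 36 (mod 1369). With g = gcd(79507, 1369) = 1 dividing 36, divide through: 79507u ≡ 36 (mod 1369).
Since gcd(79507, 1369) = 1, u ≡ 36·(79507)⁻¹ ≡ 1252 (mod 1369). Smallest non-negative: 1252.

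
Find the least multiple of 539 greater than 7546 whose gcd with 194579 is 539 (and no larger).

194579 = 539·361. Any x with gcd(x, 194579) = 539 is a multiple of 539, say 539s, with s coprime to 361.
Need s > 7546/539, so s ≥ 15. First s ≥ 15 with gcd(s, 361) = 1 is s = 15. Thus x = 539·15 = 8085.

8085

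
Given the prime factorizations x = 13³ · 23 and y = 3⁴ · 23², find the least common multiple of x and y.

max exponent per prime: 3⁴ · 13³ · 23² = 94139253

94139253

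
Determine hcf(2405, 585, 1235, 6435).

gcd(2405, 585): 2405 = 4·585 + 65; 585 = 9·65 + 0 → 65
gcd(65, 1235): 1235 = 19·65 + 0 → 65
gcd(65, 6435): 6435 = 99·65 + 0 → 65

65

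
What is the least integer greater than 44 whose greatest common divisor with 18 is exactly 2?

Multiples of 2 above 44: 2·23, 2·24, … . Need the cofactor coprime to 18/2 = 9.
Checking s = 23, 24, … the first with gcd(s, 9) = 1 is s = 23, giving 46.

46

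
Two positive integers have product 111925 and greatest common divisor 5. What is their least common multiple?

For any two positive integers, gcd × lcm equals their product. Hence lcm = 111925 / 5 = 22385.

22385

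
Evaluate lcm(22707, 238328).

5411713896

22707 = 3³ · 29²; 238328 = 2³ · 31³
max exponents: 2³ · 3³ · 29² · 31³ = 5411713896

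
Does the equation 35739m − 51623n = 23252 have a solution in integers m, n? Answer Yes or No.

No

By Bézout, 35739m − 51623n = 23252 has integer solutions iff gcd(35739, 51623) | 23252.
Euclid: 51623 = 1·35739 + 15884; 35739 = 2·15884 + 3971; 15884 = 4·3971 + 0. gcd = 3971; 23252 mod 3971 = 3397. No.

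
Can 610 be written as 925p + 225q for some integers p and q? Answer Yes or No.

By Bézout, 925p + 225q = 610 has integer solutions iff gcd(925, 225) | 610.
Euclid: 925 = 4·225 + 25; 225 = 9·25 + 0. gcd = 25; 610 mod 25 = 10. No.

No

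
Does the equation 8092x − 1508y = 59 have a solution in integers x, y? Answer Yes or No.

gcd(8092, 1508): 8092 = 5·1508 + 552; 1508 = 2·552 + 404; 552 = 1·404 + 148; 404 = 2·148 + 108; 148 = 1·108 + 40; 108 = 2·40 + 28; 40 = 1·28 + 12; 28 = 2·12 + 4; 12 = 3·4 + 0 → 4
4 does not divide 59, so a solution does not exist.

No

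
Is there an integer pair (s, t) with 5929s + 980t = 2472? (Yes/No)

gcd(5929, 980): 5929 = 6·980 + 49; 980 = 20·49 + 0 → 49
49 does not divide 2472, so a solution does not exist.

No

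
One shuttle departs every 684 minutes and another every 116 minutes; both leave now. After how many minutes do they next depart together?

19836

684 = 2² · 3² · 19; 116 = 2² · 29
max exponents: 2² · 3² · 19 · 29 = 19836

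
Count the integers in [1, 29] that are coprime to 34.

14

Prime factors of 34: 2, 17. Count integers ≤ 29 divisible by none of them.
By inclusion–exclusion: 29 − ⌊29/2⌋ − ⌊29/17⌋ + ⌊29/34⌋ = 14.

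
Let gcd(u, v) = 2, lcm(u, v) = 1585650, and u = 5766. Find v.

Using uv = gcd(u,v)·lcm(u,v) = 2·1585650 = 3171300, we get v = 3171300/5766 = 550.

550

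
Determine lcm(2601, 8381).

75429

gcd first: 8381 = 3·2601 + 578; 2601 = 4·578 + 289; 578 = 2·289 + 0 → gcd = 289
lcm = 2601·8381/gcd = 21798981/289 = 75429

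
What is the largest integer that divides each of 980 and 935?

Euclid: 980 = 1·935 + 45; 935 = 20·45 + 35; 45 = 1·35 + 10; 35 = 3·10 + 5; 10 = 2·5 + 0. Last nonzero remainder: 5.

5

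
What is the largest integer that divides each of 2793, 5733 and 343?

49

gcd(2793, 5733): 5733 = 2·2793 + 147; 2793 = 19·147 + 0 → 147
gcd(147, 343): 343 = 2·147 + 49; 147 = 3·49 + 0 → 49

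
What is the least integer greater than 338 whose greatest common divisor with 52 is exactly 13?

52 = 13·4. Any m with gcd(m, 52) = 13 is a multiple of 13, say 13s, with s coprime to 4.
Need s > 338/13, so s ≥ 27. First s ≥ 27 with gcd(s, 4) = 1 is s = 27. Thus m = 13·27 = 351.

351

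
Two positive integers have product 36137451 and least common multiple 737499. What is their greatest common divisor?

49

gcd·lcm = product, so gcd = 36137451/737499 = 49.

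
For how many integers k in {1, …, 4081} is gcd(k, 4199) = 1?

Prime factors of 4199: 13, 17, 19. Count integers ≤ 4081 divisible by none of them.
By inclusion–exclusion: 4081 − ⌊4081/13⌋ − ⌊4081/17⌋ − ⌊4081/19⌋ + ⌊4081/221⌋ + ⌊4081/247⌋ + ⌊4081/323⌋ − ⌊4081/4199⌋ = 3360.

3360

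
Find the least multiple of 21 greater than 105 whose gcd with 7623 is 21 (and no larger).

Multiples of 21 above 105: 21·6, 21·7, … . Need the cofactor coprime to 7623/21 = 363.
Checking s = 6, 7, … the first with gcd(s, 363) = 1 is s = 7, giving 147.

147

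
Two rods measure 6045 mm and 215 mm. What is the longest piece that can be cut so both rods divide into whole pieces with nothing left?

5

6045 = 3 · 5 · 13 · 31
215 = 5 · 43
Common: 5 = 5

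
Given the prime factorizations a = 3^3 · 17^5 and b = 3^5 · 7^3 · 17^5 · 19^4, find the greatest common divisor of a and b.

38336139

min exponent per shared prime: 3^3 · 17^5 = 38336139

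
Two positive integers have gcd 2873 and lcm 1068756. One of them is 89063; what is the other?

u·v = gcd·lcm = 2873·1068756 = 3070535988, so v = 3070535988/89063 = 34476.

34476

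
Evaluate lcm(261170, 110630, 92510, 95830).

lcm(261170, 110630) = 261170·110630/gcd = 28893237100/130 = 222255670
lcm(222255670, 92510) = 222255670·92510/gcd = 20560872031700/10 = 2056087203170
lcm(2056087203170, 95830) = 2056087203170·95830/gcd = 197034836679781100/2590 = 76075226517290

76075226517290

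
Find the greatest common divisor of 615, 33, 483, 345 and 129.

615 = 3 · 5 · 41; 33 = 3 · 11; 483 = 3 · 7 · 23; 345 = 3 · 5 · 23; 129 = 3 · 43
gcd takes min exponent of each prime: 3 = 3

3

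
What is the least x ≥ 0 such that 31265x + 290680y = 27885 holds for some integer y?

317

Reduce mod 290680: 31265x ≡ 27885 (mod 290680). With g = gcd(31265, 290680) = 845 dividing 27885, divide through: 37x ≡ 33 (mod 344).
Since gcd(37, 344) = 1, x ≡ 33·(37)⁻¹ ≡ 317 (mod 344). Smallest non-negative: 317.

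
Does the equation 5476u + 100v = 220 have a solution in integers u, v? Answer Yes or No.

By Bézout, 5476u + 100v = 220 has integer solutions iff gcd(5476, 100) | 220.
Euclid: 5476 = 54·100 + 76; 100 = 1·76 + 24; 76 = 3·24 + 4; 24 = 6·4 + 0. gcd = 4; 220 mod 4 = 0. Yes.

Yes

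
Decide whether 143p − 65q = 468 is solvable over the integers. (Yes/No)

Yes

gcd(143, 65): 143 = 2·65 + 13; 65 = 5·13 + 0 → 13
13 divides 468, so a solution exists.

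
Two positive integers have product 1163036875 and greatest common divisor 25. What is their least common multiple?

Since gcd(u,v)·lcm(u,v) = uv, lcm = 1163036875/25 = 46521475.

46521475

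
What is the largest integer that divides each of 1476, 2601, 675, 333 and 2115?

9

gcd(1476, 2601): 2601 = 1·1476 + 1125; 1476 = 1·1125 + 351; 1125 = 3·351 + 72; 351 = 4·72 + 63; 72 = 1·63 + 9; 63 = 7·9 + 0 → 9
gcd(9, 675): 675 = 75·9 + 0 → 9
gcd(9, 333): 333 = 37·9 + 0 → 9
gcd(9, 2115): 2115 = 235·9 + 0 → 9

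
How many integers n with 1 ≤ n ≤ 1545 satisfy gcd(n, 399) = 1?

837

Prime factors of 399: 3, 7, 19. Count integers ≤ 1545 divisible by none of them.
By inclusion–exclusion: 1545 − ⌊1545/3⌋ − ⌊1545/7⌋ − ⌊1545/19⌋ + ⌊1545/21⌋ + ⌊1545/57⌋ + ⌊1545/133⌋ − ⌊1545/399⌋ = 837.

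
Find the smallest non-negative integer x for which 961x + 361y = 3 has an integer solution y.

287

Euclid: 961 = 2·361 + 239; 361 = 1·239 + 122; 239 = 1·122 + 117; 122 = 1·117 + 5; 117 = 23·5 + 2; 5 = 2·2 + 1; 2 = 2·1 + 0 → gcd = 1; 3 = 1·3.
Back-substitution yields 961·(-145) + 361·(386) = 1, so one solution is x = -145·3 = -435, y = 386·3 = 1158.
Solutions in x differ by 361/1 = 361; the one in [0, 361) is -435 mod 361 = 287.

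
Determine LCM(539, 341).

16709

539 = 7² · 11; 341 = 11 · 31
max exponents: 7² · 11 · 31 = 16709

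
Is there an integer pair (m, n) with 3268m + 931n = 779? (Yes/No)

Yes

By Bézout, 3268m + 931n = 779 has integer solutions iff gcd(3268, 931) | 779.
Euclid: 3268 = 3·931 + 475; 931 = 1·475 + 456; 475 = 1·456 + 19; 456 = 24·19 + 0. gcd = 19; 779 mod 19 = 0. Yes.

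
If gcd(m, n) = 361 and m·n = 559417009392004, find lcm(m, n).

For any two positive integers, gcd × lcm equals their product. Hence lcm = 559417009392004 / 361 = 1549631604964.

1549631604964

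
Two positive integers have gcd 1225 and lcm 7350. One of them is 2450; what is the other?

m·n = gcd·lcm = 1225·7350 = 9003750, so n = 9003750/2450 = 3675.

3675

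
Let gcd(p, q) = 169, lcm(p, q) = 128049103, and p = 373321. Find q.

57967

p·q = gcd·lcm = 169·128049103 = 21640298407, so q = 21640298407/373321 = 57967.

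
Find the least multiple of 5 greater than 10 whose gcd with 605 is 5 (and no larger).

605 = 5·121. Any a with gcd(a, 605) = 5 is a multiple of 5, say 5s, with s coprime to 121.
Need s > 10/5, so s ≥ 3. First s ≥ 3 with gcd(s, 121) = 1 is s = 3. Thus a = 5·3 = 15.

15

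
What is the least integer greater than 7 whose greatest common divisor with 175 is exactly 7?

Multiples of 7 above 7: 7·2, 7·3, … . Need the cofactor coprime to 175/7 = 25.
Checking s = 2, 3, … the first with gcd(s, 25) = 1 is s = 2, giving 14.

14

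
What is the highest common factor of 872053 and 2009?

49

872053 = 7² · 13 · 37²
2009 = 7² · 41
Common: 7² = 49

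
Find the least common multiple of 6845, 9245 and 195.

lcm(6845, 9245) = 6845·9245/gcd = 63282025/5 = 12656405
lcm(12656405, 195) = 12656405·195/gcd = 2467998975/5 = 493599795

493599795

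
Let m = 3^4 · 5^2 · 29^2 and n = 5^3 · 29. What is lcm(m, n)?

8515125

max exponent per prime: 3^4 · 5^3 · 29^2 = 8515125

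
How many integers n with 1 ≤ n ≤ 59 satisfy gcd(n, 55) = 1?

44

55 = 5·11. Inclusion–exclusion on these primes:
59 − ⌊59/5⌋ − ⌊59/11⌋ + ⌊59/55⌋ = 44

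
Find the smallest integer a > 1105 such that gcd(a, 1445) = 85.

1190

1445 = 85·17. Any a with gcd(a, 1445) = 85 is a multiple of 85, say 85s, with s coprime to 17.
Need s > 1105/85, so s ≥ 14. First s ≥ 14 with gcd(s, 17) = 1 is s = 14. Thus a = 85·14 = 1190.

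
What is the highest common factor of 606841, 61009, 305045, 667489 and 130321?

606841 = 19² · 41²; 61009 = 13² · 19²; 305045 = 5 · 13² · 19²; 667489 = 19² · 43²; 130321 = 19⁴
gcd takes min exponent of each prime: 19² = 361

361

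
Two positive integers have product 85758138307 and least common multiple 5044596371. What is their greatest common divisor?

17

gcd·lcm = product, so gcd = 85758138307/5044596371 = 17.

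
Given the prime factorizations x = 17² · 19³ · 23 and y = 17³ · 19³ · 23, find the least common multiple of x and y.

max exponent per prime: 17³ · 19³ · 23 = 775060141

775060141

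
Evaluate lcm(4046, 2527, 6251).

lcm(4046, 2527) = 4046·2527/gcd = 10224242/7 = 1460606
lcm(1460606, 6251) = 1460606·6251/gcd = 9130248106/133 = 68648482

68648482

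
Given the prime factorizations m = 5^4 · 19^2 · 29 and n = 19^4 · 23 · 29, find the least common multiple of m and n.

54327566875

max exponent per prime: 5^4 · 19^4 · 23 · 29 = 54327566875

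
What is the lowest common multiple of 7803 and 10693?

gcd first: 10693 = 1·7803 + 2890; 7803 = 2·2890 + 2023; 2890 = 1·2023 + 867; 2023 = 2·867 + 289; 867 = 3·289 + 0 → gcd = 289
lcm = 7803·10693/gcd = 83437479/289 = 288711

288711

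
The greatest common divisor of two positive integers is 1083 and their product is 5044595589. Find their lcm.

4657983

Since gcd(a,b)·lcm(a,b) = ab, lcm = 5044595589/1083 = 4657983.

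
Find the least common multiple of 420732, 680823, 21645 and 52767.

18569896668180

420732 = 2² · 3² · 13 · 29 · 31; 680823 = 3² · 11 · 13 · 23²; 21645 = 3² · 5 · 13 · 37; 52767 = 3² · 11 · 13 · 41
lcm takes max exponent of each prime: 2² · 3² · 5 · 11 · 13 · 23² · 29 · 31 · 37 · 41 = 18569896668180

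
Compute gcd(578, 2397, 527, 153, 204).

gcd(578, 2397): 2397 = 4·578 + 85; 578 = 6·85 + 68; 85 = 1·68 + 17; 68 = 4·17 + 0 → 17
gcd(17, 527): 527 = 31·17 + 0 → 17
gcd(17, 153): 153 = 9·17 + 0 → 17
gcd(17, 204): 204 = 12·17 + 0 → 17

17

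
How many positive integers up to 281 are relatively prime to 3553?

Prime factors of 3553: 11, 17, 19. Count integers ≤ 281 divisible by none of them.
By inclusion–exclusion: 281 − ⌊281/11⌋ − ⌊281/17⌋ − ⌊281/19⌋ + ⌊281/187⌋ + ⌊281/209⌋ + ⌊281/323⌋ − ⌊281/3553⌋ = 228.

228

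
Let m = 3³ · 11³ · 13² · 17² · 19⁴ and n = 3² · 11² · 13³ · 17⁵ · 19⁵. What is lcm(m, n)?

277577645875325608527

max exponent per prime: 3³ · 11³ · 13³ · 17⁵ · 19⁵ = 277577645875325608527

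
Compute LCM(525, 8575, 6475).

951825

525 = 3 · 5² · 7; 8575 = 5² · 7³; 6475 = 5² · 7 · 37
lcm takes max exponent of each prime: 3 · 5² · 7³ · 37 = 951825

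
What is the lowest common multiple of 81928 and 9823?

3850616

81928 = 2³ · 7² · 11 · 19; 9823 = 11 · 19 · 47
max exponents: 2³ · 7² · 11 · 19 · 47 = 3850616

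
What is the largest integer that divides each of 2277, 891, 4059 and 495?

2277 = 3² · 11 · 23; 891 = 3⁴ · 11; 4059 = 3² · 11 · 41; 495 = 3² · 5 · 11
gcd takes min exponent of each prime: 3² · 11 = 99

99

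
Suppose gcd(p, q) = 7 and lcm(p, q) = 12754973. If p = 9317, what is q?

p·q = gcd·lcm = 7·12754973 = 89284811, so q = 89284811/9317 = 9583.

9583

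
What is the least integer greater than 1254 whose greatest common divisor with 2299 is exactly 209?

1463

gcd(m, 2299) = 209 forces 209 | m; write m = 209s. Then gcd(209s, 209·11) = 209·gcd(s, 11), so need gcd(s, 11) = 1.
209s > 1254 gives s ≥ 7. The least s ≥ 7 coprime to 11 is 7, so m = 209·7 = 1463.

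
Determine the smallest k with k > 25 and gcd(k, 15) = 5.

35

15 = 5·3. Any k with gcd(k, 15) = 5 is a multiple of 5, say 5s, with s coprime to 3.
Need s > 25/5, so s ≥ 6. First s ≥ 6 with gcd(s, 3) = 1 is s = 7. Thus k = 5·7 = 35.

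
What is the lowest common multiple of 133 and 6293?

119567

gcd first: 6293 = 47·133 + 42; 133 = 3·42 + 7; 42 = 6·7 + 0 → gcd = 7
lcm = 133·6293/gcd = 836969/7 = 119567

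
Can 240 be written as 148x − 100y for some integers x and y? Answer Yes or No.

By Bézout, 148x − 100y = 240 has integer solutions iff gcd(148, 100) | 240.
Euclid: 148 = 1·100 + 48; 100 = 2·48 + 4; 48 = 12·4 + 0. gcd = 4; 240 mod 4 = 0. Yes.

Yes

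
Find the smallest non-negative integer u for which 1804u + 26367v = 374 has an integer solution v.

731

gcd(1804, 26367) = 11 (Euclid: 26367 = 14·1804 + 1111; 1804 = 1·1111 + 693; 1111 = 1·693 + 418; 693 = 1·418 + 275; 418 = 1·275 + 143; 275 = 1·143 + 132; 143 = 1·132 + 11; 132 = 12·11 + 0), and 11 | 374.
Extended Euclid: 1804·(-190) + 26367·(13) = 11. Scale by 34: u₀ = -6460.
General solution u = u₀ + 2397t; reducing mod 2397 gives u = 731 (and v = -50).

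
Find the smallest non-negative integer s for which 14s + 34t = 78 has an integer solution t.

8

gcd(14, 34) = 2 (Euclid: 34 = 2·14 + 6; 14 = 2·6 + 2; 6 = 3·2 + 0), and 2 | 78.
Extended Euclid: 14·(5) + 34·(-2) = 2. Scale by 39: s₀ = 195.
General solution s = s₀ + 17k; reducing mod 17 gives s = 8 (and t = -1).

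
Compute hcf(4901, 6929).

4901 = 13² · 29
6929 = 13² · 41
Common: 13² = 169

169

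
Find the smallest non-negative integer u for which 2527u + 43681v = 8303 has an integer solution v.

107

Reduce mod 43681: 2527u ≡ 8303 (mod 43681). With g = gcd(2527, 43681) = 361 dividing 8303, divide through: 7u ≡ 23 (mod 121).
Since gcd(7, 121) = 1, u ≡ 23·(7)⁻¹ ≡ 107 (mod 121). Smallest non-negative: 107.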